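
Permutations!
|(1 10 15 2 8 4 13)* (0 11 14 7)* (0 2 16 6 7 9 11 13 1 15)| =|(0 13 15 16 6 7 2 8 4 1 10)(9 11 14)| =33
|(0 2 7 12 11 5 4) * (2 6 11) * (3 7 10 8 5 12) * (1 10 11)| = 42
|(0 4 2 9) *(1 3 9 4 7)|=|(0 7 1 3 9)(2 4)|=10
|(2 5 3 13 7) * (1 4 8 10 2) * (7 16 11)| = |(1 4 8 10 2 5 3 13 16 11 7)| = 11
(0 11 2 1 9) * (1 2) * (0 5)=(0 11 1 9 5)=[11, 9, 2, 3, 4, 0, 6, 7, 8, 5, 10, 1]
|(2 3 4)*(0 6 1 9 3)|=|(0 6 1 9 3 4 2)|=7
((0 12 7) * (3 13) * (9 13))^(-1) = (0 7 12)(3 13 9)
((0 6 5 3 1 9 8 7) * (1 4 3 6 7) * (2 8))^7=((0 7)(1 9 2 8)(3 4)(5 6))^7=(0 7)(1 8 2 9)(3 4)(5 6)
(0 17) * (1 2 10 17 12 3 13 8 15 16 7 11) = (0 12 3 13 8 15 16 7 11 1 2 10 17) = [12, 2, 10, 13, 4, 5, 6, 11, 15, 9, 17, 1, 3, 8, 14, 16, 7, 0]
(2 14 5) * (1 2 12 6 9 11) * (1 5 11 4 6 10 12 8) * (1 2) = (2 14 11 5 8)(4 6 9)(10 12) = [0, 1, 14, 3, 6, 8, 9, 7, 2, 4, 12, 5, 10, 13, 11]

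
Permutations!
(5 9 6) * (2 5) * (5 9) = (2 9 6) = [0, 1, 9, 3, 4, 5, 2, 7, 8, 6]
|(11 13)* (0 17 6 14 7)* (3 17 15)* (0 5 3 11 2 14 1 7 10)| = 42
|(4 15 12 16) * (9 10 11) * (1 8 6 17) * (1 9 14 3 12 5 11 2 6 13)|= 120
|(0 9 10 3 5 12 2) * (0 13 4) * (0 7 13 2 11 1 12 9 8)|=|(0 8)(1 12 11)(3 5 9 10)(4 7 13)|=12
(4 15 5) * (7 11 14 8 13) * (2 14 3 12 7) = (2 14 8 13)(3 12 7 11)(4 15 5) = [0, 1, 14, 12, 15, 4, 6, 11, 13, 9, 10, 3, 7, 2, 8, 5]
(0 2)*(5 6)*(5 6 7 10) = (0 2)(5 7 10) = [2, 1, 0, 3, 4, 7, 6, 10, 8, 9, 5]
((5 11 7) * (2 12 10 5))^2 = (2 10 11)(5 7 12)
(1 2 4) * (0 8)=(0 8)(1 2 4)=[8, 2, 4, 3, 1, 5, 6, 7, 0]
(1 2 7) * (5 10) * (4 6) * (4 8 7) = (1 2 4 6 8 7)(5 10) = [0, 2, 4, 3, 6, 10, 8, 1, 7, 9, 5]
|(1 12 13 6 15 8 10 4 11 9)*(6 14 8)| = |(1 12 13 14 8 10 4 11 9)(6 15)| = 18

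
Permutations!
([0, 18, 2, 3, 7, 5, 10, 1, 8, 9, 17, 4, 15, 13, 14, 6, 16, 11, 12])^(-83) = (1 11 6 18 4 10 12 7 17 15)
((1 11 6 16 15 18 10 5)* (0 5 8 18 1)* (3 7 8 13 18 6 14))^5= ((0 5)(1 11 14 3 7 8 6 16 15)(10 13 18))^5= (0 5)(1 8 11 6 14 16 3 15 7)(10 18 13)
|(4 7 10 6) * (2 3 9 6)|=|(2 3 9 6 4 7 10)|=7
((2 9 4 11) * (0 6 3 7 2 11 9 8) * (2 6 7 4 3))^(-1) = ((11)(0 7 6 2 8)(3 4 9))^(-1) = (11)(0 8 2 6 7)(3 9 4)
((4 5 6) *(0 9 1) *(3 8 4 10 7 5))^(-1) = (0 1 9)(3 4 8)(5 7 10 6)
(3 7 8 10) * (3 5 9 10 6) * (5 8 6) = (3 7 6)(5 9 10 8) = [0, 1, 2, 7, 4, 9, 3, 6, 5, 10, 8]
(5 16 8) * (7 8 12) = (5 16 12 7 8) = [0, 1, 2, 3, 4, 16, 6, 8, 5, 9, 10, 11, 7, 13, 14, 15, 12]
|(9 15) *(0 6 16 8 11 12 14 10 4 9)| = |(0 6 16 8 11 12 14 10 4 9 15)| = 11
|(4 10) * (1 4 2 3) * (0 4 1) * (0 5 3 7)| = |(0 4 10 2 7)(3 5)| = 10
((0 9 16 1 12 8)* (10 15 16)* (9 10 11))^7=((0 10 15 16 1 12 8)(9 11))^7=(16)(9 11)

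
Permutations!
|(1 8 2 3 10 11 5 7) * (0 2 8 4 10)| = |(0 2 3)(1 4 10 11 5 7)| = 6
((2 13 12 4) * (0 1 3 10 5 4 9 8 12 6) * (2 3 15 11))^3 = (0 11 6 15 13 1 2)(3 4 5 10) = ((0 1 15 11 2 13 6)(3 10 5 4)(8 12 9))^3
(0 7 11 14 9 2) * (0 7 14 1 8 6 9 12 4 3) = (0 14 12 4 3)(1 8 6 9 2 7 11) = [14, 8, 7, 0, 3, 5, 9, 11, 6, 2, 10, 1, 4, 13, 12]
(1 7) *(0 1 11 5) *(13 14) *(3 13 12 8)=[1, 7, 2, 13, 4, 0, 6, 11, 3, 9, 10, 5, 8, 14, 12]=(0 1 7 11 5)(3 13 14 12 8)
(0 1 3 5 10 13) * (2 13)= [1, 3, 13, 5, 4, 10, 6, 7, 8, 9, 2, 11, 12, 0]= (0 1 3 5 10 2 13)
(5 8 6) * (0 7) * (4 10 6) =(0 7)(4 10 6 5 8) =[7, 1, 2, 3, 10, 8, 5, 0, 4, 9, 6]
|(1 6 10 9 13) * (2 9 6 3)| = 10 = |(1 3 2 9 13)(6 10)|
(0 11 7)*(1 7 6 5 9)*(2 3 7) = (0 11 6 5 9 1 2 3 7) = [11, 2, 3, 7, 4, 9, 5, 0, 8, 1, 10, 6]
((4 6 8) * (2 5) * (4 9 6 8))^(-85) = ((2 5)(4 8 9 6))^(-85) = (2 5)(4 6 9 8)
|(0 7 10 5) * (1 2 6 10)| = |(0 7 1 2 6 10 5)| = 7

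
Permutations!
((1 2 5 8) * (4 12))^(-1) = (1 8 5 2)(4 12) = ((1 2 5 8)(4 12))^(-1)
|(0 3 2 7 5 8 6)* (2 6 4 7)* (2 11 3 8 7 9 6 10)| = |(0 8 4 9 6)(2 11 3 10)(5 7)| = 20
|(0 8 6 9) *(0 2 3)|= 6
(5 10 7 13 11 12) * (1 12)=[0, 12, 2, 3, 4, 10, 6, 13, 8, 9, 7, 1, 5, 11]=(1 12 5 10 7 13 11)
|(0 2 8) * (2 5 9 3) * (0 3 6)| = 12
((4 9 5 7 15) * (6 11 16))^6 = ((4 9 5 7 15)(6 11 16))^6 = (16)(4 9 5 7 15)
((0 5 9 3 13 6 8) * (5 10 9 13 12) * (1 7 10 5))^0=(13)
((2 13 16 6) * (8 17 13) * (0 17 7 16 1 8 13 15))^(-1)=((0 17 15)(1 8 7 16 6 2 13))^(-1)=(0 15 17)(1 13 2 6 16 7 8)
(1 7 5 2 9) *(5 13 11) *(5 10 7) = (1 5 2 9)(7 13 11 10) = [0, 5, 9, 3, 4, 2, 6, 13, 8, 1, 7, 10, 12, 11]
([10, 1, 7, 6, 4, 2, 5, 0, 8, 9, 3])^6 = (0 7 2 5 6 3 10)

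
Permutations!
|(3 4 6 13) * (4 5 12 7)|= 7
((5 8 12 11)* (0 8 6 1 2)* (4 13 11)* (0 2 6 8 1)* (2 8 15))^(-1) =((0 1 6)(2 8 12 4 13 11 5 15))^(-1) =(0 6 1)(2 15 5 11 13 4 12 8)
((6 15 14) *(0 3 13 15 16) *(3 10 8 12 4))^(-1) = ((0 10 8 12 4 3 13 15 14 6 16))^(-1) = (0 16 6 14 15 13 3 4 12 8 10)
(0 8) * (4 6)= (0 8)(4 6)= [8, 1, 2, 3, 6, 5, 4, 7, 0]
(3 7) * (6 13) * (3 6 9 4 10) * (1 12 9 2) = [0, 12, 1, 7, 10, 5, 13, 6, 8, 4, 3, 11, 9, 2] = (1 12 9 4 10 3 7 6 13 2)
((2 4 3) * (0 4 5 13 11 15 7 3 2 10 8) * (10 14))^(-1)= (0 8 10 14 3 7 15 11 13 5 2 4)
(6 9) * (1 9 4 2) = (1 9 6 4 2) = [0, 9, 1, 3, 2, 5, 4, 7, 8, 6]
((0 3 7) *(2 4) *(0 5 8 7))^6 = ((0 3)(2 4)(5 8 7))^6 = (8)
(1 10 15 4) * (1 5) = [0, 10, 2, 3, 5, 1, 6, 7, 8, 9, 15, 11, 12, 13, 14, 4] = (1 10 15 4 5)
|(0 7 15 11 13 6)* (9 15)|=7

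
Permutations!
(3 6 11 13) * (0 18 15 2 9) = (0 18 15 2 9)(3 6 11 13) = [18, 1, 9, 6, 4, 5, 11, 7, 8, 0, 10, 13, 12, 3, 14, 2, 16, 17, 15]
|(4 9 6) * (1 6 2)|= |(1 6 4 9 2)|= 5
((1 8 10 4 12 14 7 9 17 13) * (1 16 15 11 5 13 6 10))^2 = (4 14 9 6)(5 16 11 13 15)(7 17 10 12)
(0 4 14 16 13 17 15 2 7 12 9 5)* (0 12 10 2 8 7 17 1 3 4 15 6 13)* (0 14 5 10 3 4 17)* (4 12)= (0 15 8 7 3 17 6 13 1 12 9 10 2)(4 5)(14 16)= [15, 12, 0, 17, 5, 4, 13, 3, 7, 10, 2, 11, 9, 1, 16, 8, 14, 6]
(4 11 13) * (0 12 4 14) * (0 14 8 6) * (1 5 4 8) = [12, 5, 2, 3, 11, 4, 0, 7, 6, 9, 10, 13, 8, 1, 14] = (14)(0 12 8 6)(1 5 4 11 13)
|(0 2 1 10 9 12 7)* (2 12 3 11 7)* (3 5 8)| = 11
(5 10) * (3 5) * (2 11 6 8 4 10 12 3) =(2 11 6 8 4 10)(3 5 12) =[0, 1, 11, 5, 10, 12, 8, 7, 4, 9, 2, 6, 3]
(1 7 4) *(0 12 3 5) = (0 12 3 5)(1 7 4) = [12, 7, 2, 5, 1, 0, 6, 4, 8, 9, 10, 11, 3]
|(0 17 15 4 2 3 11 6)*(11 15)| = 4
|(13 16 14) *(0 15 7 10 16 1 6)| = 9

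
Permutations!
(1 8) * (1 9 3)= (1 8 9 3)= [0, 8, 2, 1, 4, 5, 6, 7, 9, 3]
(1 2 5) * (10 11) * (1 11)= [0, 2, 5, 3, 4, 11, 6, 7, 8, 9, 1, 10]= (1 2 5 11 10)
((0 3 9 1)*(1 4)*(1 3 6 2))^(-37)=((0 6 2 1)(3 9 4))^(-37)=(0 1 2 6)(3 4 9)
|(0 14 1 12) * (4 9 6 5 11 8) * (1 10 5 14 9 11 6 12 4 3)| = |(0 9 12)(1 4 11 8 3)(5 6 14 10)| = 60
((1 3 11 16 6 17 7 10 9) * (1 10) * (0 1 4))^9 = ((0 1 3 11 16 6 17 7 4)(9 10))^9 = (17)(9 10)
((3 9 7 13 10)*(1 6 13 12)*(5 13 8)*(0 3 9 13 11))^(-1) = (0 11 5 8 6 1 12 7 9 10 13 3)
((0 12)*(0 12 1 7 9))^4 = ((12)(0 1 7 9))^4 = (12)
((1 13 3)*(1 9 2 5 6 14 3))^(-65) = ((1 13)(2 5 6 14 3 9))^(-65) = (1 13)(2 5 6 14 3 9)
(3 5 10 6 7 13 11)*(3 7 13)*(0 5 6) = [5, 1, 2, 6, 4, 10, 13, 3, 8, 9, 0, 7, 12, 11] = (0 5 10)(3 6 13 11 7)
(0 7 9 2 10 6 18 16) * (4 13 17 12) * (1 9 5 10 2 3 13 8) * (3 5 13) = (0 7 13 17 12 4 8 1 9 5 10 6 18 16) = [7, 9, 2, 3, 8, 10, 18, 13, 1, 5, 6, 11, 4, 17, 14, 15, 0, 12, 16]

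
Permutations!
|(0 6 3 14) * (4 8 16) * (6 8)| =|(0 8 16 4 6 3 14)| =7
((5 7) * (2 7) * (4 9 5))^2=(2 4 5 7 9)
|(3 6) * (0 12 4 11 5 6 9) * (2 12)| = |(0 2 12 4 11 5 6 3 9)| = 9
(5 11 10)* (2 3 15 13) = (2 3 15 13)(5 11 10) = [0, 1, 3, 15, 4, 11, 6, 7, 8, 9, 5, 10, 12, 2, 14, 13]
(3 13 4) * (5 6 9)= (3 13 4)(5 6 9)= [0, 1, 2, 13, 3, 6, 9, 7, 8, 5, 10, 11, 12, 4]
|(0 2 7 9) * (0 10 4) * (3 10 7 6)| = 6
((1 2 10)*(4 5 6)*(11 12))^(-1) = (1 10 2)(4 6 5)(11 12)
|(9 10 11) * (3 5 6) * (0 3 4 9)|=8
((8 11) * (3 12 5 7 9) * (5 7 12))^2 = (3 12 9 5 7) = ((3 5 12 7 9)(8 11))^2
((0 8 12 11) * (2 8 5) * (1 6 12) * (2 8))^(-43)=((0 5 8 1 6 12 11))^(-43)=(0 11 12 6 1 8 5)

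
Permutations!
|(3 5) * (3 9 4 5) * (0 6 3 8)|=12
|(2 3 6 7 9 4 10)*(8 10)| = 8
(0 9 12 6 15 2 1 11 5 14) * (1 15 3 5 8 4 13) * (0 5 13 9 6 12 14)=[6, 11, 15, 13, 9, 0, 3, 7, 4, 14, 10, 8, 12, 1, 5, 2]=(0 6 3 13 1 11 8 4 9 14 5)(2 15)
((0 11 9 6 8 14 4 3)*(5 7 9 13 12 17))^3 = ((0 11 13 12 17 5 7 9 6 8 14 4 3))^3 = (0 12 7 8 3 13 5 6 4 11 17 9 14)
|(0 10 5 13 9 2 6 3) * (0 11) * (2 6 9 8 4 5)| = 28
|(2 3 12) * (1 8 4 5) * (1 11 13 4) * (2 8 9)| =|(1 9 2 3 12 8)(4 5 11 13)| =12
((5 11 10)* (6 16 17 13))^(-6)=(6 17)(13 16)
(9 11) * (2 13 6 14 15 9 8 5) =(2 13 6 14 15 9 11 8 5) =[0, 1, 13, 3, 4, 2, 14, 7, 5, 11, 10, 8, 12, 6, 15, 9]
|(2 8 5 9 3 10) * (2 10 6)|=|(10)(2 8 5 9 3 6)|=6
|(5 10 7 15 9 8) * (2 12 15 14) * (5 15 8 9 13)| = 9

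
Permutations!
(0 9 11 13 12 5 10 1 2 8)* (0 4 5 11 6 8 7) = (0 9 6 8 4 5 10 1 2 7)(11 13 12) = [9, 2, 7, 3, 5, 10, 8, 0, 4, 6, 1, 13, 11, 12]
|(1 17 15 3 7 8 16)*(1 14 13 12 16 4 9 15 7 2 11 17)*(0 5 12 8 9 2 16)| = 12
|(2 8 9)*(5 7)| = |(2 8 9)(5 7)| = 6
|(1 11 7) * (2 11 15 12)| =6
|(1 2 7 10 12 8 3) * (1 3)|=6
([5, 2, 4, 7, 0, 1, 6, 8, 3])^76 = [5, 2, 4, 7, 0, 1, 6, 8, 3]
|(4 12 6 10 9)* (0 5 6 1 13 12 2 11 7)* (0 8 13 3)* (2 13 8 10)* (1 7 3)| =|(0 5 6 2 11 3)(4 13 12 7 10 9)| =6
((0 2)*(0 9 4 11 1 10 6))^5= (0 1 9 6 11 2 10 4)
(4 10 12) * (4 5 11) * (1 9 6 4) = (1 9 6 4 10 12 5 11) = [0, 9, 2, 3, 10, 11, 4, 7, 8, 6, 12, 1, 5]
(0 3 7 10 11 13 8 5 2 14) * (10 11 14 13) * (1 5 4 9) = (0 3 7 11 10 14)(1 5 2 13 8 4 9) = [3, 5, 13, 7, 9, 2, 6, 11, 4, 1, 14, 10, 12, 8, 0]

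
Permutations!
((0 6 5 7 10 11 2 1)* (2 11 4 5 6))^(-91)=((11)(0 2 1)(4 5 7 10))^(-91)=(11)(0 1 2)(4 5 7 10)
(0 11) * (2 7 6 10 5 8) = (0 11)(2 7 6 10 5 8) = [11, 1, 7, 3, 4, 8, 10, 6, 2, 9, 5, 0]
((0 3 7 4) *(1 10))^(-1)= (0 4 7 3)(1 10)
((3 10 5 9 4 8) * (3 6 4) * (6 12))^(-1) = ((3 10 5 9)(4 8 12 6))^(-1) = (3 9 5 10)(4 6 12 8)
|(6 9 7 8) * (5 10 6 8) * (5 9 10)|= 2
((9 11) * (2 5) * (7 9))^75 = (11)(2 5)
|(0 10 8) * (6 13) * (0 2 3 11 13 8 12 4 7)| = |(0 10 12 4 7)(2 3 11 13 6 8)| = 30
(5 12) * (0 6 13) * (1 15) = (0 6 13)(1 15)(5 12) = [6, 15, 2, 3, 4, 12, 13, 7, 8, 9, 10, 11, 5, 0, 14, 1]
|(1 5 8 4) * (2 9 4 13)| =7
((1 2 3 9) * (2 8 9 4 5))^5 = ((1 8 9)(2 3 4 5))^5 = (1 9 8)(2 3 4 5)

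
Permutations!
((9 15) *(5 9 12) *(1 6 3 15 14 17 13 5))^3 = (1 15 6 12 3)(5 17 9 13 14)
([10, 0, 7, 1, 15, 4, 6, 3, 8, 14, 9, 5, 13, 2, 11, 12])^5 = (0 5 2 10 4 7 9 15 3 14 12 1 11 13)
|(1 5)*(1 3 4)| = |(1 5 3 4)| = 4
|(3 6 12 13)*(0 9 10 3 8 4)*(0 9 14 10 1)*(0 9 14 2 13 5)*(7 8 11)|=|(0 2 13 11 7 8 4 14 10 3 6 12 5)(1 9)|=26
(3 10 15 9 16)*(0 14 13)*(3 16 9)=[14, 1, 2, 10, 4, 5, 6, 7, 8, 9, 15, 11, 12, 0, 13, 3, 16]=(16)(0 14 13)(3 10 15)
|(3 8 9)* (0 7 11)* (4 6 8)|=15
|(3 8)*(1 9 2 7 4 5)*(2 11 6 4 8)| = |(1 9 11 6 4 5)(2 7 8 3)| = 12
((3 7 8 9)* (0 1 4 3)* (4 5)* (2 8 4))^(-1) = (0 9 8 2 5 1)(3 4 7)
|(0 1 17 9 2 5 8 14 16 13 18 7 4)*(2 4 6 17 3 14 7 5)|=|(0 1 3 14 16 13 18 5 8 7 6 17 9 4)|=14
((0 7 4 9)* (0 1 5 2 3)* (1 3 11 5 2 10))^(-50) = ((0 7 4 9 3)(1 2 11 5 10))^(-50) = (11)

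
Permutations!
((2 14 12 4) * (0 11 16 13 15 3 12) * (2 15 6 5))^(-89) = ((0 11 16 13 6 5 2 14)(3 12 4 15))^(-89) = (0 14 2 5 6 13 16 11)(3 15 4 12)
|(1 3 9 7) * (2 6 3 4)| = 7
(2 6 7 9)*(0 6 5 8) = [6, 1, 5, 3, 4, 8, 7, 9, 0, 2] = (0 6 7 9 2 5 8)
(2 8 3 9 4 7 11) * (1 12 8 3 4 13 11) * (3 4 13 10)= (1 12 8 13 11 2 4 7)(3 9 10)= [0, 12, 4, 9, 7, 5, 6, 1, 13, 10, 3, 2, 8, 11]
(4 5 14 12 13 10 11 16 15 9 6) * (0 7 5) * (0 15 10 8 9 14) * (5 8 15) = [7, 1, 2, 3, 5, 0, 4, 8, 9, 6, 11, 16, 13, 15, 12, 14, 10] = (0 7 8 9 6 4 5)(10 11 16)(12 13 15 14)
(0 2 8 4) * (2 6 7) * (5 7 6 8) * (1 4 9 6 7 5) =[8, 4, 1, 3, 0, 5, 7, 2, 9, 6] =(0 8 9 6 7 2 1 4)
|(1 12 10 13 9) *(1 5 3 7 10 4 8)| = 12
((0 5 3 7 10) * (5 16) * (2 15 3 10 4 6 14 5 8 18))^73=(0 4 18 5 3 16 6 2 10 7 8 14 15)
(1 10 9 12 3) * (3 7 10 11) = [0, 11, 2, 1, 4, 5, 6, 10, 8, 12, 9, 3, 7] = (1 11 3)(7 10 9 12)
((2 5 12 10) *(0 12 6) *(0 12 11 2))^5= (0 12 5 11 10 6 2)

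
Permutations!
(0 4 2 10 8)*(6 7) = (0 4 2 10 8)(6 7) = [4, 1, 10, 3, 2, 5, 7, 6, 0, 9, 8]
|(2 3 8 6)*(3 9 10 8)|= 5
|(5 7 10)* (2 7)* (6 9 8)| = 12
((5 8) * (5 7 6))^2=(5 7)(6 8)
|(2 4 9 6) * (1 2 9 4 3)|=6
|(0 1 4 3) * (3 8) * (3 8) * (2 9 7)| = 12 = |(0 1 4 3)(2 9 7)|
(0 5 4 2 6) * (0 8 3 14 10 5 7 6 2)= (0 7 6 8 3 14 10 5 4)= [7, 1, 2, 14, 0, 4, 8, 6, 3, 9, 5, 11, 12, 13, 10]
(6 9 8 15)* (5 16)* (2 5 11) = (2 5 16 11)(6 9 8 15) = [0, 1, 5, 3, 4, 16, 9, 7, 15, 8, 10, 2, 12, 13, 14, 6, 11]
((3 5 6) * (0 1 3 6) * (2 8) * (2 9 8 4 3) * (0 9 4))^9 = ((0 1 2)(3 5 9 8 4))^9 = (3 4 8 9 5)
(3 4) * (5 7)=(3 4)(5 7)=[0, 1, 2, 4, 3, 7, 6, 5]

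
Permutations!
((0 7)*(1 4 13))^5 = ((0 7)(1 4 13))^5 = (0 7)(1 13 4)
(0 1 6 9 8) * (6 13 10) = (0 1 13 10 6 9 8) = [1, 13, 2, 3, 4, 5, 9, 7, 0, 8, 6, 11, 12, 10]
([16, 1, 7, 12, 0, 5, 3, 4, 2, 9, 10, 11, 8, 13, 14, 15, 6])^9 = (16)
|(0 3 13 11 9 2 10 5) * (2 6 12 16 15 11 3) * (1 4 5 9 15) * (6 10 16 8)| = 6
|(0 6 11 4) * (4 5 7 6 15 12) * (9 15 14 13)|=|(0 14 13 9 15 12 4)(5 7 6 11)|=28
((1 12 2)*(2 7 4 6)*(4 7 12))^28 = (12)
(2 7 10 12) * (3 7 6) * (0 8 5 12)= [8, 1, 6, 7, 4, 12, 3, 10, 5, 9, 0, 11, 2]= (0 8 5 12 2 6 3 7 10)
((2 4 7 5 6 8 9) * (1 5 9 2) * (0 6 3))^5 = (0 7)(1 8)(2 5)(3 4)(6 9)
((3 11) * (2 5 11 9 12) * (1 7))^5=((1 7)(2 5 11 3 9 12))^5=(1 7)(2 12 9 3 11 5)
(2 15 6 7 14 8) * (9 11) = [0, 1, 15, 3, 4, 5, 7, 14, 2, 11, 10, 9, 12, 13, 8, 6] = (2 15 6 7 14 8)(9 11)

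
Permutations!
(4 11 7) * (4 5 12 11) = (5 12 11 7) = [0, 1, 2, 3, 4, 12, 6, 5, 8, 9, 10, 7, 11]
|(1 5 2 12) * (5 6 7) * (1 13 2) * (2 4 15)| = |(1 6 7 5)(2 12 13 4 15)| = 20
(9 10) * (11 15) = (9 10)(11 15) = [0, 1, 2, 3, 4, 5, 6, 7, 8, 10, 9, 15, 12, 13, 14, 11]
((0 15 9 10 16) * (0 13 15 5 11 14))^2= (0 11)(5 14)(9 16 15 10 13)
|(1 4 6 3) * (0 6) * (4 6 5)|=|(0 5 4)(1 6 3)|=3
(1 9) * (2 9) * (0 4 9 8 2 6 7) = [4, 6, 8, 3, 9, 5, 7, 0, 2, 1] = (0 4 9 1 6 7)(2 8)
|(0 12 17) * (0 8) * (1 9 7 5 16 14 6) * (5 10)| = |(0 12 17 8)(1 9 7 10 5 16 14 6)| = 8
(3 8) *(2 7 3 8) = (8)(2 7 3) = [0, 1, 7, 2, 4, 5, 6, 3, 8]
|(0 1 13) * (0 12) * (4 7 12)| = |(0 1 13 4 7 12)| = 6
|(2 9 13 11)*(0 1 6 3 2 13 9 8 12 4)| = 8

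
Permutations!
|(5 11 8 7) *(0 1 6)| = |(0 1 6)(5 11 8 7)| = 12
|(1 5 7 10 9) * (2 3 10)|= |(1 5 7 2 3 10 9)|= 7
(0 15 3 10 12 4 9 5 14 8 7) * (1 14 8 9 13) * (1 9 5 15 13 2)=(0 13 9 15 3 10 12 4 2 1 14 5 8 7)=[13, 14, 1, 10, 2, 8, 6, 0, 7, 15, 12, 11, 4, 9, 5, 3]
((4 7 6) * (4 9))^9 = (4 7 6 9)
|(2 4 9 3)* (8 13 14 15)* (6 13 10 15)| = |(2 4 9 3)(6 13 14)(8 10 15)| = 12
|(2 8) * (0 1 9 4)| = |(0 1 9 4)(2 8)| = 4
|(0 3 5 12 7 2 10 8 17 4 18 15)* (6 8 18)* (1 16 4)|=|(0 3 5 12 7 2 10 18 15)(1 16 4 6 8 17)|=18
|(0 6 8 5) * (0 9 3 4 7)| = |(0 6 8 5 9 3 4 7)| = 8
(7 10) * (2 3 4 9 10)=(2 3 4 9 10 7)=[0, 1, 3, 4, 9, 5, 6, 2, 8, 10, 7]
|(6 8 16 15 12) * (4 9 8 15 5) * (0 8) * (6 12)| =6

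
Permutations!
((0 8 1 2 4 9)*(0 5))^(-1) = ((0 8 1 2 4 9 5))^(-1) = (0 5 9 4 2 1 8)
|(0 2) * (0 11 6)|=4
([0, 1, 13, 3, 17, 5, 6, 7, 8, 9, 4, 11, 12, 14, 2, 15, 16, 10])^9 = (17)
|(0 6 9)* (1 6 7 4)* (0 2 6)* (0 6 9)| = |(0 7 4 1 6)(2 9)| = 10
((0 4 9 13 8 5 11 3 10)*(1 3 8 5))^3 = (0 13 8 10 9 11 3 4 5 1)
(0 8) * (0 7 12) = (0 8 7 12) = [8, 1, 2, 3, 4, 5, 6, 12, 7, 9, 10, 11, 0]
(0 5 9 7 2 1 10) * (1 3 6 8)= (0 5 9 7 2 3 6 8 1 10)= [5, 10, 3, 6, 4, 9, 8, 2, 1, 7, 0]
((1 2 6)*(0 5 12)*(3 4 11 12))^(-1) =(0 12 11 4 3 5)(1 6 2)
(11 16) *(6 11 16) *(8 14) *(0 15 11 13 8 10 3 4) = (16)(0 15 11 6 13 8 14 10 3 4) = [15, 1, 2, 4, 0, 5, 13, 7, 14, 9, 3, 6, 12, 8, 10, 11, 16]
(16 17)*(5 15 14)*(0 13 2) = (0 13 2)(5 15 14)(16 17) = [13, 1, 0, 3, 4, 15, 6, 7, 8, 9, 10, 11, 12, 2, 5, 14, 17, 16]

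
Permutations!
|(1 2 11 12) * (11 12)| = |(1 2 12)| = 3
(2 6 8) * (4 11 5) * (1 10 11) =(1 10 11 5 4)(2 6 8) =[0, 10, 6, 3, 1, 4, 8, 7, 2, 9, 11, 5]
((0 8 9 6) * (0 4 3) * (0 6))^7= (0 8 9)(3 6 4)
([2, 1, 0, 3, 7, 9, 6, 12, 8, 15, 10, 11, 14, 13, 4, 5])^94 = [0, 1, 2, 3, 12, 9, 6, 14, 8, 15, 10, 11, 4, 13, 7, 5]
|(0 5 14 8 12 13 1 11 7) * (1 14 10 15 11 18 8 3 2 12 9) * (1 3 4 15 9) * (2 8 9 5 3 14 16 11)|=30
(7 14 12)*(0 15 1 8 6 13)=[15, 8, 2, 3, 4, 5, 13, 14, 6, 9, 10, 11, 7, 0, 12, 1]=(0 15 1 8 6 13)(7 14 12)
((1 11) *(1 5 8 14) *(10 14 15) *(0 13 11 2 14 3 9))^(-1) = ((0 13 11 5 8 15 10 3 9)(1 2 14))^(-1) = (0 9 3 10 15 8 5 11 13)(1 14 2)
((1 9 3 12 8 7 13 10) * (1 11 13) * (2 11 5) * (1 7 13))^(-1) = ((1 9 3 12 8 13 10 5 2 11))^(-1) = (1 11 2 5 10 13 8 12 3 9)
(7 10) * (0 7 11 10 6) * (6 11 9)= (0 7 11 10 9 6)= [7, 1, 2, 3, 4, 5, 0, 11, 8, 6, 9, 10]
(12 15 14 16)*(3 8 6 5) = (3 8 6 5)(12 15 14 16) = [0, 1, 2, 8, 4, 3, 5, 7, 6, 9, 10, 11, 15, 13, 16, 14, 12]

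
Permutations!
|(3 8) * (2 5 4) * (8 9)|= 3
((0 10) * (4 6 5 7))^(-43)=(0 10)(4 6 5 7)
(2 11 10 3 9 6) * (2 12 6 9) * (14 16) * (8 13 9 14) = (2 11 10 3)(6 12)(8 13 9 14 16) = [0, 1, 11, 2, 4, 5, 12, 7, 13, 14, 3, 10, 6, 9, 16, 15, 8]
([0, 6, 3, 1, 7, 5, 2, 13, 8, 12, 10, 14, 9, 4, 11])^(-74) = (14)(1 2)(3 6)(4 7 13)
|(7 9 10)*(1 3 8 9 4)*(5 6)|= 14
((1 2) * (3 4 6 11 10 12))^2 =((1 2)(3 4 6 11 10 12))^2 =(3 6 10)(4 11 12)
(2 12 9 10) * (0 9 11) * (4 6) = [9, 1, 12, 3, 6, 5, 4, 7, 8, 10, 2, 0, 11] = (0 9 10 2 12 11)(4 6)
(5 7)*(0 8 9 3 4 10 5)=(0 8 9 3 4 10 5 7)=[8, 1, 2, 4, 10, 7, 6, 0, 9, 3, 5]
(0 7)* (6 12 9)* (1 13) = (0 7)(1 13)(6 12 9) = [7, 13, 2, 3, 4, 5, 12, 0, 8, 6, 10, 11, 9, 1]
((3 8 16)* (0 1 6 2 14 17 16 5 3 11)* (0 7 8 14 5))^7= ((0 1 6 2 5 3 14 17 16 11 7 8))^7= (0 17 6 11 5 8 14 1 16 2 7 3)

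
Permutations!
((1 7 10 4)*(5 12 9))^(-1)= ((1 7 10 4)(5 12 9))^(-1)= (1 4 10 7)(5 9 12)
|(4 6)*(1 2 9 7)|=|(1 2 9 7)(4 6)|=4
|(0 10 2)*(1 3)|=|(0 10 2)(1 3)|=6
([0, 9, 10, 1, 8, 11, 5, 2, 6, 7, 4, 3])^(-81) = (1 6 2 3 8 7 11 4 9 5 10)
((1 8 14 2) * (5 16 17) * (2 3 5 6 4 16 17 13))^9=((1 8 14 3 5 17 6 4 16 13 2))^9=(1 13 4 17 3 8 2 16 6 5 14)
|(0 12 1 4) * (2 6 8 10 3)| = 20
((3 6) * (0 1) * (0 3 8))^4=(0 8 6 3 1)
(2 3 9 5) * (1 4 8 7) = (1 4 8 7)(2 3 9 5) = [0, 4, 3, 9, 8, 2, 6, 1, 7, 5]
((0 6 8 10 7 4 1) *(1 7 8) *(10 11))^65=((0 6 1)(4 7)(8 11 10))^65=(0 1 6)(4 7)(8 10 11)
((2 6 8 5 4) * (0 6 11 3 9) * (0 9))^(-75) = ((0 6 8 5 4 2 11 3))^(-75) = (0 2 8 3 4 6 11 5)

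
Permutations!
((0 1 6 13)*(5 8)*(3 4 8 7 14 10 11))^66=(0 6)(1 13)(3 8 7 10)(4 5 14 11)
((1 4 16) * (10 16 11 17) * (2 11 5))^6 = ((1 4 5 2 11 17 10 16))^6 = (1 10 11 5)(2 4 16 17)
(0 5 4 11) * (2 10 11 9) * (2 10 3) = (0 5 4 9 10 11)(2 3) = [5, 1, 3, 2, 9, 4, 6, 7, 8, 10, 11, 0]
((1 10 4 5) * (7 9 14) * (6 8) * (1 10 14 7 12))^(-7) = ((1 14 12)(4 5 10)(6 8)(7 9))^(-7) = (1 12 14)(4 10 5)(6 8)(7 9)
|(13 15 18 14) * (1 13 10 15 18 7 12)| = 8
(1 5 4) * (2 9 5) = (1 2 9 5 4) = [0, 2, 9, 3, 1, 4, 6, 7, 8, 5]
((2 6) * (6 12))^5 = (2 6 12)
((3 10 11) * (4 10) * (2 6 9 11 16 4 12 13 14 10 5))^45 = (2 16 13 11)(3 6 4 14)(5 10 12 9)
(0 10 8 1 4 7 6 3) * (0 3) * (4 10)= (0 4 7 6)(1 10 8)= [4, 10, 2, 3, 7, 5, 0, 6, 1, 9, 8]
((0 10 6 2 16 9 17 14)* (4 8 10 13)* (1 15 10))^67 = (0 4 1 10 2 9 14 13 8 15 6 16 17)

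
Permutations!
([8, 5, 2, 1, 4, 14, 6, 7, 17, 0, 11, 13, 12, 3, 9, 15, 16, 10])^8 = (0 5 13 17 9 1 11 8 14 3 10)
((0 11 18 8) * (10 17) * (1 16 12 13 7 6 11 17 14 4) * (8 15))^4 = (0 4 13 18 17 1 7 15 10 16 6 8 14 12 11)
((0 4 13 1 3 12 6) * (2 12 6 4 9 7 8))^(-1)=(0 6 3 1 13 4 12 2 8 7 9)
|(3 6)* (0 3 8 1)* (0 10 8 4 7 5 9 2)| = 24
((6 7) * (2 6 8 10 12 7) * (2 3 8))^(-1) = ((2 6 3 8 10 12 7))^(-1) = (2 7 12 10 8 3 6)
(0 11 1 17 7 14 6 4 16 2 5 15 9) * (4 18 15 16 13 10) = (0 11 1 17 7 14 6 18 15 9)(2 5 16)(4 13 10) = [11, 17, 5, 3, 13, 16, 18, 14, 8, 0, 4, 1, 12, 10, 6, 9, 2, 7, 15]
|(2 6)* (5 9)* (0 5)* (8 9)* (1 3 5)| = 6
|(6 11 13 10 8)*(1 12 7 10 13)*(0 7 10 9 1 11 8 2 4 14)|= |(0 7 9 1 12 10 2 4 14)(6 8)|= 18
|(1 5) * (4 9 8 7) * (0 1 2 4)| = 8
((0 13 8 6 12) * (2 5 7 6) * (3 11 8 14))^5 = ((0 13 14 3 11 8 2 5 7 6 12))^5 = (0 8 12 11 6 3 7 14 5 13 2)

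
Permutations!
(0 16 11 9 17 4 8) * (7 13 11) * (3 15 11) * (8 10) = (0 16 7 13 3 15 11 9 17 4 10 8) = [16, 1, 2, 15, 10, 5, 6, 13, 0, 17, 8, 9, 12, 3, 14, 11, 7, 4]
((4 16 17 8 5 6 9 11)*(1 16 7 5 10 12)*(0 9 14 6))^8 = (0 11 7)(1 17 10)(4 5 9)(8 12 16)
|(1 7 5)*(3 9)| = 6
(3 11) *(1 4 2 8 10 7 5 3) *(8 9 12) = (1 4 2 9 12 8 10 7 5 3 11) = [0, 4, 9, 11, 2, 3, 6, 5, 10, 12, 7, 1, 8]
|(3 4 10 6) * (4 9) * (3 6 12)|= |(3 9 4 10 12)|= 5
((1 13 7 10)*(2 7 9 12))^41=(1 10 7 2 12 9 13)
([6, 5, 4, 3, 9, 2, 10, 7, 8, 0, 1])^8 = [0, 1, 2, 3, 4, 5, 6, 7, 8, 9, 10]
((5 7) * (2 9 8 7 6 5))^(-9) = ((2 9 8 7)(5 6))^(-9) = (2 7 8 9)(5 6)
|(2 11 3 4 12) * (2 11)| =4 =|(3 4 12 11)|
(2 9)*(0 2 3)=(0 2 9 3)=[2, 1, 9, 0, 4, 5, 6, 7, 8, 3]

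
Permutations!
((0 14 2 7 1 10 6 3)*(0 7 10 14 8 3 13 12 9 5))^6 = ((0 8 3 7 1 14 2 10 6 13 12 9 5))^6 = (0 2 5 14 9 1 12 7 13 3 6 8 10)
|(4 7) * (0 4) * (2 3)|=|(0 4 7)(2 3)|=6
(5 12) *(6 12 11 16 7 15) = (5 11 16 7 15 6 12) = [0, 1, 2, 3, 4, 11, 12, 15, 8, 9, 10, 16, 5, 13, 14, 6, 7]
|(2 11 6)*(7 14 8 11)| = |(2 7 14 8 11 6)| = 6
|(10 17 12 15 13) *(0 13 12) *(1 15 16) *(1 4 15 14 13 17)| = |(0 17)(1 14 13 10)(4 15 12 16)| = 4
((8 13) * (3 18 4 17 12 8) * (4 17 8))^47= (3 8 12 18 13 4 17)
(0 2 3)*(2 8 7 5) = (0 8 7 5 2 3) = [8, 1, 3, 0, 4, 2, 6, 5, 7]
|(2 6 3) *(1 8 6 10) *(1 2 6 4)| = |(1 8 4)(2 10)(3 6)| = 6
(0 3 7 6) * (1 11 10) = (0 3 7 6)(1 11 10) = [3, 11, 2, 7, 4, 5, 0, 6, 8, 9, 1, 10]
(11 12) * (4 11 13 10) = (4 11 12 13 10) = [0, 1, 2, 3, 11, 5, 6, 7, 8, 9, 4, 12, 13, 10]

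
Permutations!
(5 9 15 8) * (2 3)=(2 3)(5 9 15 8)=[0, 1, 3, 2, 4, 9, 6, 7, 5, 15, 10, 11, 12, 13, 14, 8]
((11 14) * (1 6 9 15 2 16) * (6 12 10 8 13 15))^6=((1 12 10 8 13 15 2 16)(6 9)(11 14))^6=(1 2 13 10)(8 12 16 15)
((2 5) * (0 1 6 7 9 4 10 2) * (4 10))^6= (0 2 9 6)(1 5 10 7)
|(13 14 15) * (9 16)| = 6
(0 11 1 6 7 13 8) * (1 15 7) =[11, 6, 2, 3, 4, 5, 1, 13, 0, 9, 10, 15, 12, 8, 14, 7] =(0 11 15 7 13 8)(1 6)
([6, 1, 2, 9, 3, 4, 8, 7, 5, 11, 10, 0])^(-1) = (0 11 9 3 4 5 8 6)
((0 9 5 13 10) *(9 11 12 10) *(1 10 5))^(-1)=(0 10 1 9 13 5 12 11)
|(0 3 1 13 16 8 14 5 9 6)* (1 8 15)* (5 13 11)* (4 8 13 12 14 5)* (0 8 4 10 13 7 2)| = 12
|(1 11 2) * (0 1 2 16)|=|(0 1 11 16)|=4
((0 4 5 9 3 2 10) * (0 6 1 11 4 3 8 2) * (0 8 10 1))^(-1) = ((0 3 8 2 1 11 4 5 9 10 6))^(-1) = (0 6 10 9 5 4 11 1 2 8 3)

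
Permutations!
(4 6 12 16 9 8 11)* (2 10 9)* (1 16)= (1 16 2 10 9 8 11 4 6 12)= [0, 16, 10, 3, 6, 5, 12, 7, 11, 8, 9, 4, 1, 13, 14, 15, 2]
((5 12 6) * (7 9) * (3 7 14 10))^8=(3 14 7 10 9)(5 6 12)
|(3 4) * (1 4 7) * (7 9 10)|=|(1 4 3 9 10 7)|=6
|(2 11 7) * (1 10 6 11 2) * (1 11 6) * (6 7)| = |(1 10)(6 7 11)| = 6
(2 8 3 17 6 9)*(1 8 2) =[0, 8, 2, 17, 4, 5, 9, 7, 3, 1, 10, 11, 12, 13, 14, 15, 16, 6] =(1 8 3 17 6 9)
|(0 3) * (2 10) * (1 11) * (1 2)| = 4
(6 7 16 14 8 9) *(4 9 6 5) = [0, 1, 2, 3, 9, 4, 7, 16, 6, 5, 10, 11, 12, 13, 8, 15, 14] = (4 9 5)(6 7 16 14 8)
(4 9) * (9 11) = (4 11 9) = [0, 1, 2, 3, 11, 5, 6, 7, 8, 4, 10, 9]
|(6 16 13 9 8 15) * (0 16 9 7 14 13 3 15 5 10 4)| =30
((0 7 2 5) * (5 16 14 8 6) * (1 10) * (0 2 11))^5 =((0 7 11)(1 10)(2 16 14 8 6 5))^5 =(0 11 7)(1 10)(2 5 6 8 14 16)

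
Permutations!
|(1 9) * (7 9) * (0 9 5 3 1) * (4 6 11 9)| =20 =|(0 4 6 11 9)(1 7 5 3)|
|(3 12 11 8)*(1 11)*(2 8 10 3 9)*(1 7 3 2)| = 6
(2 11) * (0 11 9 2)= [11, 1, 9, 3, 4, 5, 6, 7, 8, 2, 10, 0]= (0 11)(2 9)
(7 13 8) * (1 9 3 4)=(1 9 3 4)(7 13 8)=[0, 9, 2, 4, 1, 5, 6, 13, 7, 3, 10, 11, 12, 8]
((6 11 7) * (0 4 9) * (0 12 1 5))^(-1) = ((0 4 9 12 1 5)(6 11 7))^(-1) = (0 5 1 12 9 4)(6 7 11)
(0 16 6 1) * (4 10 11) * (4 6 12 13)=(0 16 12 13 4 10 11 6 1)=[16, 0, 2, 3, 10, 5, 1, 7, 8, 9, 11, 6, 13, 4, 14, 15, 12]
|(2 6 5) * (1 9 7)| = |(1 9 7)(2 6 5)| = 3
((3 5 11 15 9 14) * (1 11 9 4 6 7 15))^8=(15)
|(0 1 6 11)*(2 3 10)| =12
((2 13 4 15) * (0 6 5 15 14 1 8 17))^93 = ((0 6 5 15 2 13 4 14 1 8 17))^93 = (0 13 17 2 8 15 1 5 14 6 4)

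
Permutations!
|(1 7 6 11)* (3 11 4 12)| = |(1 7 6 4 12 3 11)| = 7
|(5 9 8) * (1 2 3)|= 3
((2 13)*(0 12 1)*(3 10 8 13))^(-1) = ((0 12 1)(2 3 10 8 13))^(-1) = (0 1 12)(2 13 8 10 3)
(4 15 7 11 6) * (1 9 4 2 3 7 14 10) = (1 9 4 15 14 10)(2 3 7 11 6) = [0, 9, 3, 7, 15, 5, 2, 11, 8, 4, 1, 6, 12, 13, 10, 14]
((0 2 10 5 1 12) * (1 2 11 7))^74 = ((0 11 7 1 12)(2 10 5))^74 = (0 12 1 7 11)(2 5 10)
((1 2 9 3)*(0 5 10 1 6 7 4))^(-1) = ((0 5 10 1 2 9 3 6 7 4))^(-1) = (0 4 7 6 3 9 2 1 10 5)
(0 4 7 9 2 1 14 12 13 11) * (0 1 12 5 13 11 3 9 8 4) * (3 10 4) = [0, 14, 12, 9, 7, 13, 6, 8, 3, 2, 4, 1, 11, 10, 5] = (1 14 5 13 10 4 7 8 3 9 2 12 11)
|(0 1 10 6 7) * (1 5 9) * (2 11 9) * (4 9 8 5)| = |(0 4 9 1 10 6 7)(2 11 8 5)| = 28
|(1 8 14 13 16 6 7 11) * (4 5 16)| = |(1 8 14 13 4 5 16 6 7 11)| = 10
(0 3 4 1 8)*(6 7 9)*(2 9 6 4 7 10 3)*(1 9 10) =[2, 8, 10, 7, 9, 5, 1, 6, 0, 4, 3] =(0 2 10 3 7 6 1 8)(4 9)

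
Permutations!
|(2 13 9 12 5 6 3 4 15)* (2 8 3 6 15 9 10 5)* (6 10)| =11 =|(2 13 6 10 5 15 8 3 4 9 12)|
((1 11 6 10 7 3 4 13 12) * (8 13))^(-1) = ((1 11 6 10 7 3 4 8 13 12))^(-1) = (1 12 13 8 4 3 7 10 6 11)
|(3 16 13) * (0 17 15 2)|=|(0 17 15 2)(3 16 13)|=12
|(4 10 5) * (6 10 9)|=|(4 9 6 10 5)|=5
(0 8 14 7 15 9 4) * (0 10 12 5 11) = (0 8 14 7 15 9 4 10 12 5 11) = [8, 1, 2, 3, 10, 11, 6, 15, 14, 4, 12, 0, 5, 13, 7, 9]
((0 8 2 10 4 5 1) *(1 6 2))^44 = (0 1 8)(2 6 5 4 10)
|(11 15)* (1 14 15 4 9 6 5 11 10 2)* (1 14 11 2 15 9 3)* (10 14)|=|(1 11 4 3)(2 10 15 14 9 6 5)|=28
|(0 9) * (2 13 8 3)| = |(0 9)(2 13 8 3)| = 4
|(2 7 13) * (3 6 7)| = 5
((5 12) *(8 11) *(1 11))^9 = (5 12)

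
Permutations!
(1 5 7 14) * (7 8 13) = [0, 5, 2, 3, 4, 8, 6, 14, 13, 9, 10, 11, 12, 7, 1] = (1 5 8 13 7 14)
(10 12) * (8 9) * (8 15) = [0, 1, 2, 3, 4, 5, 6, 7, 9, 15, 12, 11, 10, 13, 14, 8] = (8 9 15)(10 12)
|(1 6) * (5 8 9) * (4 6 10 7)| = 15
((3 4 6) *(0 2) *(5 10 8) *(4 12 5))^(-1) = ((0 2)(3 12 5 10 8 4 6))^(-1) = (0 2)(3 6 4 8 10 5 12)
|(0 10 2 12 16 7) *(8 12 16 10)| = |(0 8 12 10 2 16 7)| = 7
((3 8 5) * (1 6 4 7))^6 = (8)(1 4)(6 7)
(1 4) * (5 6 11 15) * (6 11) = (1 4)(5 11 15) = [0, 4, 2, 3, 1, 11, 6, 7, 8, 9, 10, 15, 12, 13, 14, 5]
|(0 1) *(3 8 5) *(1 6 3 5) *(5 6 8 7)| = 12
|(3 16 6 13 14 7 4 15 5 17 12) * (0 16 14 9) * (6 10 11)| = |(0 16 10 11 6 13 9)(3 14 7 4 15 5 17 12)| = 56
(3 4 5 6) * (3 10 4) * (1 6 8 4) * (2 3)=[0, 6, 3, 2, 5, 8, 10, 7, 4, 9, 1]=(1 6 10)(2 3)(4 5 8)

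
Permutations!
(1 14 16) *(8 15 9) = (1 14 16)(8 15 9) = [0, 14, 2, 3, 4, 5, 6, 7, 15, 8, 10, 11, 12, 13, 16, 9, 1]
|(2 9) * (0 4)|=|(0 4)(2 9)|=2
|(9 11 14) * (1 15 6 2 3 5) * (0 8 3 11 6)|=30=|(0 8 3 5 1 15)(2 11 14 9 6)|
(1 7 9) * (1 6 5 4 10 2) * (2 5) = (1 7 9 6 2)(4 10 5) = [0, 7, 1, 3, 10, 4, 2, 9, 8, 6, 5]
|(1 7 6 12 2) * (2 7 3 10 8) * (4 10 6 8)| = |(1 3 6 12 7 8 2)(4 10)| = 14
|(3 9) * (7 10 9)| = 4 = |(3 7 10 9)|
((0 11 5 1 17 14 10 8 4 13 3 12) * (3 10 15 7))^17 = ((0 11 5 1 17 14 15 7 3 12)(4 13 10 8))^17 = (0 7 17 11 3 14 5 12 15 1)(4 13 10 8)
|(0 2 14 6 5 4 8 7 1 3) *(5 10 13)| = |(0 2 14 6 10 13 5 4 8 7 1 3)| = 12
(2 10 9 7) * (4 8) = [0, 1, 10, 3, 8, 5, 6, 2, 4, 7, 9] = (2 10 9 7)(4 8)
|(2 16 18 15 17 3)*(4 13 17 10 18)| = 6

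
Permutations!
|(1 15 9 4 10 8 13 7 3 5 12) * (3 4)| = |(1 15 9 3 5 12)(4 10 8 13 7)| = 30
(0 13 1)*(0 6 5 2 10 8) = (0 13 1 6 5 2 10 8) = [13, 6, 10, 3, 4, 2, 5, 7, 0, 9, 8, 11, 12, 1]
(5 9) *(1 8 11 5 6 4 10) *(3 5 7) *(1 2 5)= [0, 8, 5, 1, 10, 9, 4, 3, 11, 6, 2, 7]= (1 8 11 7 3)(2 5 9 6 4 10)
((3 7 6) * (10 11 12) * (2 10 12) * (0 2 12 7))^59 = ((0 2 10 11 12 7 6 3))^59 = (0 11 6 2 12 3 10 7)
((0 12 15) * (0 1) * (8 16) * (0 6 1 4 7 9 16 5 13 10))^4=((0 12 15 4 7 9 16 8 5 13 10)(1 6))^4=(0 7 5 12 9 13 15 16 10 4 8)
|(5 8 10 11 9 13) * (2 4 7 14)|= 12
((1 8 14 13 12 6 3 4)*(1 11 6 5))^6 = (14)(3 11)(4 6)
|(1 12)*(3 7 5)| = 6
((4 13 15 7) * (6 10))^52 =(15)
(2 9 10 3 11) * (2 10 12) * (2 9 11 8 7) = (2 11 10 3 8 7)(9 12) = [0, 1, 11, 8, 4, 5, 6, 2, 7, 12, 3, 10, 9]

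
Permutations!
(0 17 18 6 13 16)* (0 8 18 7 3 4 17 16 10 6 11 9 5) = (0 16 8 18 11 9 5)(3 4 17 7)(6 13 10) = [16, 1, 2, 4, 17, 0, 13, 3, 18, 5, 6, 9, 12, 10, 14, 15, 8, 7, 11]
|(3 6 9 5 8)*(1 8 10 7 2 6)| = 6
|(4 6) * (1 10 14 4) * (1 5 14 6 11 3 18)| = 9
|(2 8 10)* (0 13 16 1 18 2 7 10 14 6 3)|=10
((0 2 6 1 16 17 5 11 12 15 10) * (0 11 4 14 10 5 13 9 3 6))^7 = ((0 2)(1 16 17 13 9 3 6)(4 14 10 11 12 15 5))^7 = (17)(0 2)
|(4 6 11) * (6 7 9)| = 5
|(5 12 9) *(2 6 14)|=3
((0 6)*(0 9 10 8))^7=((0 6 9 10 8))^7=(0 9 8 6 10)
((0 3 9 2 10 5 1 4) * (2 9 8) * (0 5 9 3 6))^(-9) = (0 6)(2 10 9 3 8)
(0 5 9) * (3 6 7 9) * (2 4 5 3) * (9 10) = [3, 1, 4, 6, 5, 2, 7, 10, 8, 0, 9] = (0 3 6 7 10 9)(2 4 5)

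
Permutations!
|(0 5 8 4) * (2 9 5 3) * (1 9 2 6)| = |(0 3 6 1 9 5 8 4)| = 8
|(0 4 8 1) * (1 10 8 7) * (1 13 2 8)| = 8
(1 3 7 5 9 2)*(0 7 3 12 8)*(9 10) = (0 7 5 10 9 2 1 12 8) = [7, 12, 1, 3, 4, 10, 6, 5, 0, 2, 9, 11, 8]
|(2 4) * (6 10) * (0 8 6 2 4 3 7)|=7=|(0 8 6 10 2 3 7)|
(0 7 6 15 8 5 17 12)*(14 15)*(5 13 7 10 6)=(0 10 6 14 15 8 13 7 5 17 12)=[10, 1, 2, 3, 4, 17, 14, 5, 13, 9, 6, 11, 0, 7, 15, 8, 16, 12]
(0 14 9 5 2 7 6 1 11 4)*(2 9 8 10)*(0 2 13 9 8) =(0 14)(1 11 4 2 7 6)(5 8 10 13 9) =[14, 11, 7, 3, 2, 8, 1, 6, 10, 5, 13, 4, 12, 9, 0]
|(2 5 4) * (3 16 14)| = 3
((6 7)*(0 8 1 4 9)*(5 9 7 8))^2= ((0 5 9)(1 4 7 6 8))^2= (0 9 5)(1 7 8 4 6)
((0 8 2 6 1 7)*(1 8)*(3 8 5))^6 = (2 6 5 3 8)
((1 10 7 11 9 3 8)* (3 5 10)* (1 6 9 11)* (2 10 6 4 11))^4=((1 3 8 4 11 2 10 7)(5 6 9))^4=(1 11)(2 3)(4 7)(5 6 9)(8 10)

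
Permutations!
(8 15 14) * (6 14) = [0, 1, 2, 3, 4, 5, 14, 7, 15, 9, 10, 11, 12, 13, 8, 6] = (6 14 8 15)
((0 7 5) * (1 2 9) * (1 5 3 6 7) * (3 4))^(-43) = ((0 1 2 9 5)(3 6 7 4))^(-43) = (0 2 5 1 9)(3 6 7 4)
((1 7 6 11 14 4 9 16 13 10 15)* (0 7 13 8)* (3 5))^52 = (0 16 4 11 7 8 9 14 6)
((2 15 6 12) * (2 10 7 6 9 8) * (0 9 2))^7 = (0 9 8)(2 15)(6 7 10 12)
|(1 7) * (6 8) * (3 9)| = 2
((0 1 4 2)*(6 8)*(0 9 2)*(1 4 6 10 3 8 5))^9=(10)(0 4)(2 9)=((0 4)(1 6 5)(2 9)(3 8 10))^9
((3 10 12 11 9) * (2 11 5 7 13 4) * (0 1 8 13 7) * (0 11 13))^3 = (13)(3 5)(9 12)(10 11)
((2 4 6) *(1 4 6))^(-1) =(1 4)(2 6)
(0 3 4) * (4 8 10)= (0 3 8 10 4)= [3, 1, 2, 8, 0, 5, 6, 7, 10, 9, 4]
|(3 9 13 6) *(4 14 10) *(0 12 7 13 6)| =12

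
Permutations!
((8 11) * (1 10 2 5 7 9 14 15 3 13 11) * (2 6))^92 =(1 10 6 2 5 7 9 14 15 3 13 11 8)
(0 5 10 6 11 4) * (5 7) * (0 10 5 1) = [7, 0, 2, 3, 10, 5, 11, 1, 8, 9, 6, 4] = (0 7 1)(4 10 6 11)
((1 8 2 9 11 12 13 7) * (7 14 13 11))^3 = (1 9 8 7 2)(11 12)(13 14)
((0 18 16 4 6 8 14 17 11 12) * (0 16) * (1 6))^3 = (0 18)(1 14 12)(4 8 11)(6 17 16)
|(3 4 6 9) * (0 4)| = |(0 4 6 9 3)| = 5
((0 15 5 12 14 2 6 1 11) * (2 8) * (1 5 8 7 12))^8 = ((0 15 8 2 6 5 1 11)(7 12 14))^8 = (15)(7 14 12)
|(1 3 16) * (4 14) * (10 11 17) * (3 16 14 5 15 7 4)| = 12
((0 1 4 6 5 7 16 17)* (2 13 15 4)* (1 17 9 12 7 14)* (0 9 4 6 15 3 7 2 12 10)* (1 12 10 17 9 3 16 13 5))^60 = (17)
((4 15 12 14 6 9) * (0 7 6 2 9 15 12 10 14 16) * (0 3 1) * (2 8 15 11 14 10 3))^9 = ((0 7 6 11 14 8 15 3 1)(2 9 4 12 16))^9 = (2 16 12 4 9)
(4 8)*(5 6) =(4 8)(5 6) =[0, 1, 2, 3, 8, 6, 5, 7, 4]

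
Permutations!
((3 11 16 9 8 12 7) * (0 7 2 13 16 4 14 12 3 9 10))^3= ((0 7 9 8 3 11 4 14 12 2 13 16 10))^3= (0 8 4 2 10 9 11 12 16 7 3 14 13)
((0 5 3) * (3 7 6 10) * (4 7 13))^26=(0 13 7 10)(3 5 4 6)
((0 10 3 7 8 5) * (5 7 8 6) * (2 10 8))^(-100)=(2 3 10)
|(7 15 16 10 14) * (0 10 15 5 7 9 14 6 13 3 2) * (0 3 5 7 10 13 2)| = |(0 13 5 10 6 2 3)(9 14)(15 16)| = 14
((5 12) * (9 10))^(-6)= ((5 12)(9 10))^(-6)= (12)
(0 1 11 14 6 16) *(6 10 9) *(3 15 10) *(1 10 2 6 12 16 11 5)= (0 10 9 12 16)(1 5)(2 6 11 14 3 15)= [10, 5, 6, 15, 4, 1, 11, 7, 8, 12, 9, 14, 16, 13, 3, 2, 0]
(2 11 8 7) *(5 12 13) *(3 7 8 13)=[0, 1, 11, 7, 4, 12, 6, 2, 8, 9, 10, 13, 3, 5]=(2 11 13 5 12 3 7)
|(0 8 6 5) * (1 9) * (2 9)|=12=|(0 8 6 5)(1 2 9)|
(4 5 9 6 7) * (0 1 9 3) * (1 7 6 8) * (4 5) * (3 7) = [3, 9, 2, 0, 4, 7, 6, 5, 1, 8] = (0 3)(1 9 8)(5 7)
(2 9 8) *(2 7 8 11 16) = (2 9 11 16)(7 8) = [0, 1, 9, 3, 4, 5, 6, 8, 7, 11, 10, 16, 12, 13, 14, 15, 2]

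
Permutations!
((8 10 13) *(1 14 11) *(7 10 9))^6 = (14)(7 10 13 8 9)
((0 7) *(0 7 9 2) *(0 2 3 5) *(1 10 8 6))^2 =(0 3)(1 8)(5 9)(6 10)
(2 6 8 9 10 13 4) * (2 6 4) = (2 4 6 8 9 10 13) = [0, 1, 4, 3, 6, 5, 8, 7, 9, 10, 13, 11, 12, 2]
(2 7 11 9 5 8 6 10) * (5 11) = [0, 1, 7, 3, 4, 8, 10, 5, 6, 11, 2, 9] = (2 7 5 8 6 10)(9 11)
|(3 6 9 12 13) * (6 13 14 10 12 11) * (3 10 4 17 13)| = |(4 17 13 10 12 14)(6 9 11)| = 6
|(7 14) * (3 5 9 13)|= 4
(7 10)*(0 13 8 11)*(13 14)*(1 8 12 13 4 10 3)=(0 14 4 10 7 3 1 8 11)(12 13)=[14, 8, 2, 1, 10, 5, 6, 3, 11, 9, 7, 0, 13, 12, 4]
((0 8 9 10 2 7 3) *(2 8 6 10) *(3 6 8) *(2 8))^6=(10)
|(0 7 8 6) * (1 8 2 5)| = 7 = |(0 7 2 5 1 8 6)|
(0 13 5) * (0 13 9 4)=(0 9 4)(5 13)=[9, 1, 2, 3, 0, 13, 6, 7, 8, 4, 10, 11, 12, 5]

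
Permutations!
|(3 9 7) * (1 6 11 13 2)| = |(1 6 11 13 2)(3 9 7)| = 15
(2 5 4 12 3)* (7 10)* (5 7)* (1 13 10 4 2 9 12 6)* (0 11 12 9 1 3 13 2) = (0 11 12 13 10 5)(1 2 7 4 6 3) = [11, 2, 7, 1, 6, 0, 3, 4, 8, 9, 5, 12, 13, 10]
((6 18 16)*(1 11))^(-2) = (6 18 16) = ((1 11)(6 18 16))^(-2)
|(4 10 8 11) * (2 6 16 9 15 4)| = 9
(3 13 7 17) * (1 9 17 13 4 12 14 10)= (1 9 17 3 4 12 14 10)(7 13)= [0, 9, 2, 4, 12, 5, 6, 13, 8, 17, 1, 11, 14, 7, 10, 15, 16, 3]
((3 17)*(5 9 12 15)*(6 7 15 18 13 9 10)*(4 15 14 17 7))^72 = ((3 7 14 17)(4 15 5 10 6)(9 12 18 13))^72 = (18)(4 5 6 15 10)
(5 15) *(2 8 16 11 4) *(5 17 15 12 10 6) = (2 8 16 11 4)(5 12 10 6)(15 17) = [0, 1, 8, 3, 2, 12, 5, 7, 16, 9, 6, 4, 10, 13, 14, 17, 11, 15]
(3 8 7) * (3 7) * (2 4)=(2 4)(3 8)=[0, 1, 4, 8, 2, 5, 6, 7, 3]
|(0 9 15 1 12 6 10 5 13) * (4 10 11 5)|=18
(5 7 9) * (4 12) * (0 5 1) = (0 5 7 9 1)(4 12) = [5, 0, 2, 3, 12, 7, 6, 9, 8, 1, 10, 11, 4]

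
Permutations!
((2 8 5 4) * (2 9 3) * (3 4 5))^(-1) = (2 3 8)(4 9)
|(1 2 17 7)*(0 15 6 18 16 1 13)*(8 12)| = 10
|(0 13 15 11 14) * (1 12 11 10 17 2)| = |(0 13 15 10 17 2 1 12 11 14)| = 10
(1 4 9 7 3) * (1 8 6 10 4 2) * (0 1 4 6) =(0 1 2 4 9 7 3 8)(6 10) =[1, 2, 4, 8, 9, 5, 10, 3, 0, 7, 6]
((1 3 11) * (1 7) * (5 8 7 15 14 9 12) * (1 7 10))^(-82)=(1 8 12 14 11)(3 10 5 9 15)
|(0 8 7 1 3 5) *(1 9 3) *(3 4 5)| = |(0 8 7 9 4 5)| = 6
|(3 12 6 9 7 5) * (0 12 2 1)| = 9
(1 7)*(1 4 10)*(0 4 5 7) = (0 4 10 1)(5 7) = [4, 0, 2, 3, 10, 7, 6, 5, 8, 9, 1]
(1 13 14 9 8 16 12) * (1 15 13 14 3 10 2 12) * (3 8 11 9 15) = (1 14 15 13 8 16)(2 12 3 10)(9 11) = [0, 14, 12, 10, 4, 5, 6, 7, 16, 11, 2, 9, 3, 8, 15, 13, 1]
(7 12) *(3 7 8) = [0, 1, 2, 7, 4, 5, 6, 12, 3, 9, 10, 11, 8] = (3 7 12 8)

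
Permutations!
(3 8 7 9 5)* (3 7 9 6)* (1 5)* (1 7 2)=(1 5 2)(3 8 9 7 6)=[0, 5, 1, 8, 4, 2, 3, 6, 9, 7]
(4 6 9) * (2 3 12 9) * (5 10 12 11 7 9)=(2 3 11 7 9 4 6)(5 10 12)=[0, 1, 3, 11, 6, 10, 2, 9, 8, 4, 12, 7, 5]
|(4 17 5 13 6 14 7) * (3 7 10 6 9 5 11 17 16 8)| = 30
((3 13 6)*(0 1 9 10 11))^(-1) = (0 11 10 9 1)(3 6 13)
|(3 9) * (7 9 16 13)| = 5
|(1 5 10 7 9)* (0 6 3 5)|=8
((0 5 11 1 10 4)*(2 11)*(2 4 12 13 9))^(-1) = (0 4 5)(1 11 2 9 13 12 10)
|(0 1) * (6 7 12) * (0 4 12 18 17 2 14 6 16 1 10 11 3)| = 12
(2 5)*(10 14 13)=(2 5)(10 14 13)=[0, 1, 5, 3, 4, 2, 6, 7, 8, 9, 14, 11, 12, 10, 13]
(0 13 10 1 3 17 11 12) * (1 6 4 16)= (0 13 10 6 4 16 1 3 17 11 12)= [13, 3, 2, 17, 16, 5, 4, 7, 8, 9, 6, 12, 0, 10, 14, 15, 1, 11]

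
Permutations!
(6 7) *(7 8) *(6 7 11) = (6 8 11) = [0, 1, 2, 3, 4, 5, 8, 7, 11, 9, 10, 6]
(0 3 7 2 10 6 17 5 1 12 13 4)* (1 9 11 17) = (0 3 7 2 10 6 1 12 13 4)(5 9 11 17) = [3, 12, 10, 7, 0, 9, 1, 2, 8, 11, 6, 17, 13, 4, 14, 15, 16, 5]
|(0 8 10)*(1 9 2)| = 3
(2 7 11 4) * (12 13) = [0, 1, 7, 3, 2, 5, 6, 11, 8, 9, 10, 4, 13, 12] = (2 7 11 4)(12 13)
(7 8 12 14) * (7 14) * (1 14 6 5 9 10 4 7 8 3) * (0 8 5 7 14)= (0 8 12 5 9 10 4 14 6 7 3 1)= [8, 0, 2, 1, 14, 9, 7, 3, 12, 10, 4, 11, 5, 13, 6]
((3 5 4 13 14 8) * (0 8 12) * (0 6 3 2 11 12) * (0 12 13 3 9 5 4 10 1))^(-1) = (0 1 10 5 9 6 12 14 13 11 2 8)(3 4)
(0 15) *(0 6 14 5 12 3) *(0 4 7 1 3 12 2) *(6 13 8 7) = (0 15 13 8 7 1 3 4 6 14 5 2) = [15, 3, 0, 4, 6, 2, 14, 1, 7, 9, 10, 11, 12, 8, 5, 13]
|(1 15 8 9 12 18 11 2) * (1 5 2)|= 14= |(1 15 8 9 12 18 11)(2 5)|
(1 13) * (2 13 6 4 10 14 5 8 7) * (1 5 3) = (1 6 4 10 14 3)(2 13 5 8 7) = [0, 6, 13, 1, 10, 8, 4, 2, 7, 9, 14, 11, 12, 5, 3]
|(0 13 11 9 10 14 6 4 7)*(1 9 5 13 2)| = |(0 2 1 9 10 14 6 4 7)(5 13 11)| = 9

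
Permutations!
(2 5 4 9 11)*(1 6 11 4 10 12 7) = [0, 6, 5, 3, 9, 10, 11, 1, 8, 4, 12, 2, 7] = (1 6 11 2 5 10 12 7)(4 9)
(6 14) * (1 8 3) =(1 8 3)(6 14) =[0, 8, 2, 1, 4, 5, 14, 7, 3, 9, 10, 11, 12, 13, 6]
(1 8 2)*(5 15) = (1 8 2)(5 15) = [0, 8, 1, 3, 4, 15, 6, 7, 2, 9, 10, 11, 12, 13, 14, 5]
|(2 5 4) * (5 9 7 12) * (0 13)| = 6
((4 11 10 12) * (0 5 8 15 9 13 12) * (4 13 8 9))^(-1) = (0 10 11 4 15 8 9 5)(12 13)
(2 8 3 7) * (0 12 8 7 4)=(0 12 8 3 4)(2 7)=[12, 1, 7, 4, 0, 5, 6, 2, 3, 9, 10, 11, 8]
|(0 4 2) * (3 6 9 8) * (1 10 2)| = |(0 4 1 10 2)(3 6 9 8)| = 20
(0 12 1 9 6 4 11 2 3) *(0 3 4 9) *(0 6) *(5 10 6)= [12, 5, 4, 3, 11, 10, 9, 7, 8, 0, 6, 2, 1]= (0 12 1 5 10 6 9)(2 4 11)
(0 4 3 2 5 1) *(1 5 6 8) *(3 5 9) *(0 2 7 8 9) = [4, 2, 6, 7, 5, 0, 9, 8, 1, 3] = (0 4 5)(1 2 6 9 3 7 8)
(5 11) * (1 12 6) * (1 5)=(1 12 6 5 11)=[0, 12, 2, 3, 4, 11, 5, 7, 8, 9, 10, 1, 6]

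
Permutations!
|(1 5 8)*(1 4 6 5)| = 4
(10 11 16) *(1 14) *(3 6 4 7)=(1 14)(3 6 4 7)(10 11 16)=[0, 14, 2, 6, 7, 5, 4, 3, 8, 9, 11, 16, 12, 13, 1, 15, 10]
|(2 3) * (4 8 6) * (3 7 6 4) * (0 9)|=|(0 9)(2 7 6 3)(4 8)|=4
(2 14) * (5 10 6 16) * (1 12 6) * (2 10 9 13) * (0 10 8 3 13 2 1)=(0 10)(1 12 6 16 5 9 2 14 8 3 13)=[10, 12, 14, 13, 4, 9, 16, 7, 3, 2, 0, 11, 6, 1, 8, 15, 5]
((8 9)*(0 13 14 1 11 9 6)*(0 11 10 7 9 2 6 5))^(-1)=(0 5 8 9 7 10 1 14 13)(2 11 6)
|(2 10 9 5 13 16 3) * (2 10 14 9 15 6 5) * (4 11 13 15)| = 6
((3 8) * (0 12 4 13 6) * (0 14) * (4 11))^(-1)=((0 12 11 4 13 6 14)(3 8))^(-1)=(0 14 6 13 4 11 12)(3 8)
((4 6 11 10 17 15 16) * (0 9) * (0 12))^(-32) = ((0 9 12)(4 6 11 10 17 15 16))^(-32) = (0 9 12)(4 10 16 11 15 6 17)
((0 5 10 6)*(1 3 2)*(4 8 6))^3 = (0 4)(5 8)(6 10)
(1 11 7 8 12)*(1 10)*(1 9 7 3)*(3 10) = (1 11 10 9 7 8 12 3) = [0, 11, 2, 1, 4, 5, 6, 8, 12, 7, 9, 10, 3]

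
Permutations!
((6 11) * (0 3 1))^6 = (11)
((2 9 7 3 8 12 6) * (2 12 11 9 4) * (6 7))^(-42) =(12)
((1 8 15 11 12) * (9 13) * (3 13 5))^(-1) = (1 12 11 15 8)(3 5 9 13)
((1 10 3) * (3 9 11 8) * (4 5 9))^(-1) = (1 3 8 11 9 5 4 10)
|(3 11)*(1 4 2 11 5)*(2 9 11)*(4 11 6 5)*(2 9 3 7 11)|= 10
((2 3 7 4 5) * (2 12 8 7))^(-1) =(2 3)(4 7 8 12 5)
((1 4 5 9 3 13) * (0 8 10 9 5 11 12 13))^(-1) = (0 3 9 10 8)(1 13 12 11 4)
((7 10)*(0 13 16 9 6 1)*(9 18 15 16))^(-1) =(0 1 6 9 13)(7 10)(15 18 16)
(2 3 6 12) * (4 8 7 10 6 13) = (2 3 13 4 8 7 10 6 12) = [0, 1, 3, 13, 8, 5, 12, 10, 7, 9, 6, 11, 2, 4]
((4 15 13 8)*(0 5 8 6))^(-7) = (15)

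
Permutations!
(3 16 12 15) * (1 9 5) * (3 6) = (1 9 5)(3 16 12 15 6) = [0, 9, 2, 16, 4, 1, 3, 7, 8, 5, 10, 11, 15, 13, 14, 6, 12]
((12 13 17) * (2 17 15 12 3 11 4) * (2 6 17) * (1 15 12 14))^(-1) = ((1 15 14)(3 11 4 6 17)(12 13))^(-1) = (1 14 15)(3 17 6 4 11)(12 13)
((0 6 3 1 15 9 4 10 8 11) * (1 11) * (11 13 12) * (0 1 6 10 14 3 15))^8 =(0 3 6 11 4 10 13 15 1 14 8 12 9) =((0 10 8 6 15 9 4 14 3 13 12 11 1))^8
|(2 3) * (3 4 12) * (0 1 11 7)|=4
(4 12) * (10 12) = (4 10 12) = [0, 1, 2, 3, 10, 5, 6, 7, 8, 9, 12, 11, 4]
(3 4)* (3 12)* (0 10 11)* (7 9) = (0 10 11)(3 4 12)(7 9) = [10, 1, 2, 4, 12, 5, 6, 9, 8, 7, 11, 0, 3]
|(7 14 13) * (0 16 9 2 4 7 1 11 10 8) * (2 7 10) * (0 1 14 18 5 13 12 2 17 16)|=|(1 11 17 16 9 7 18 5 13 14 12 2 4 10 8)|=15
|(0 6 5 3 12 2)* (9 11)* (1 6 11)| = |(0 11 9 1 6 5 3 12 2)| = 9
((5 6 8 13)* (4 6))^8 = (4 13 6 5 8)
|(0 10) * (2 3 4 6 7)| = |(0 10)(2 3 4 6 7)| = 10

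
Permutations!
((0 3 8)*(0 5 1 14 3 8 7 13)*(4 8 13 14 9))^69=((0 13)(1 9 4 8 5)(3 7 14))^69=(14)(0 13)(1 5 8 4 9)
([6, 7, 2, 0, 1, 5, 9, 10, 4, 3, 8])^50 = [9, 1, 2, 6, 4, 5, 3, 7, 8, 0, 10]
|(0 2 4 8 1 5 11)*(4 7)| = |(0 2 7 4 8 1 5 11)| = 8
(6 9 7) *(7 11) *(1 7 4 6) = (1 7)(4 6 9 11) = [0, 7, 2, 3, 6, 5, 9, 1, 8, 11, 10, 4]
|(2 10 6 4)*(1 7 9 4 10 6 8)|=8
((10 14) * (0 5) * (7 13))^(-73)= ((0 5)(7 13)(10 14))^(-73)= (0 5)(7 13)(10 14)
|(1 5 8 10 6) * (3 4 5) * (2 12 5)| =9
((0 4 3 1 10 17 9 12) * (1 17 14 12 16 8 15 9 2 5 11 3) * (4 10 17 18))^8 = (18)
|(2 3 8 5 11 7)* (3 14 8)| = 6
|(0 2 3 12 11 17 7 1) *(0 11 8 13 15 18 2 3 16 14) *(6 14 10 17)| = |(0 3 12 8 13 15 18 2 16 10 17 7 1 11 6 14)| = 16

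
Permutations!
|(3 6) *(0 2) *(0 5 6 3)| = |(0 2 5 6)| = 4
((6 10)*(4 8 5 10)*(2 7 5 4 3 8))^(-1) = ((2 7 5 10 6 3 8 4))^(-1) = (2 4 8 3 6 10 5 7)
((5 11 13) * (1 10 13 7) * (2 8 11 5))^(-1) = ((1 10 13 2 8 11 7))^(-1) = (1 7 11 8 2 13 10)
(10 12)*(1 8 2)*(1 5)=(1 8 2 5)(10 12)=[0, 8, 5, 3, 4, 1, 6, 7, 2, 9, 12, 11, 10]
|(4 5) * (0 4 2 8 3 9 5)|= |(0 4)(2 8 3 9 5)|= 10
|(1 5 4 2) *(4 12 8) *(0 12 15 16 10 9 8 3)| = |(0 12 3)(1 5 15 16 10 9 8 4 2)| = 9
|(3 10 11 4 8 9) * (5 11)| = |(3 10 5 11 4 8 9)| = 7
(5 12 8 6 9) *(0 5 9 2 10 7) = (0 5 12 8 6 2 10 7) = [5, 1, 10, 3, 4, 12, 2, 0, 6, 9, 7, 11, 8]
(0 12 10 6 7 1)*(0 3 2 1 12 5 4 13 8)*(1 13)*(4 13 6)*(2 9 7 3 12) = (0 5 13 8)(1 12 10 4)(2 6 3 9 7) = [5, 12, 6, 9, 1, 13, 3, 2, 0, 7, 4, 11, 10, 8]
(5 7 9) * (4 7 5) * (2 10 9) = (2 10 9 4 7) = [0, 1, 10, 3, 7, 5, 6, 2, 8, 4, 9]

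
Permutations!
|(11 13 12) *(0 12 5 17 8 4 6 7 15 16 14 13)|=|(0 12 11)(4 6 7 15 16 14 13 5 17 8)|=30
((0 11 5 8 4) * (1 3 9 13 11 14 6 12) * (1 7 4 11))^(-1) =((0 14 6 12 7 4)(1 3 9 13)(5 8 11))^(-1) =(0 4 7 12 6 14)(1 13 9 3)(5 11 8)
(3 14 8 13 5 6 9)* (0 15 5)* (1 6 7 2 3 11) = (0 15 5 7 2 3 14 8 13)(1 6 9 11) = [15, 6, 3, 14, 4, 7, 9, 2, 13, 11, 10, 1, 12, 0, 8, 5]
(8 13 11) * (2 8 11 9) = (2 8 13 9) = [0, 1, 8, 3, 4, 5, 6, 7, 13, 2, 10, 11, 12, 9]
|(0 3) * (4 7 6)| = 6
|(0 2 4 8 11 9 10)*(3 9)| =8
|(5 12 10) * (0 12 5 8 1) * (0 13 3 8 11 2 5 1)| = 10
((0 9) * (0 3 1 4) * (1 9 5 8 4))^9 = (0 5 8 4)(3 9)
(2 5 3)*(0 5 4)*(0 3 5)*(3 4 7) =(2 7 3) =[0, 1, 7, 2, 4, 5, 6, 3]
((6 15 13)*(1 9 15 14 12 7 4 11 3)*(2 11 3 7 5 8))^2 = ((1 9 15 13 6 14 12 5 8 2 11 7 4 3))^2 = (1 15 6 12 8 11 4)(2 7 3 9 13 14 5)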